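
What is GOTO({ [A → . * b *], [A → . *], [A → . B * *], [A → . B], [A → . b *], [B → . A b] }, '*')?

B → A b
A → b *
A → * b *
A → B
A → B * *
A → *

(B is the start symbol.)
GOTO(I, '*') = CLOSURE({ [A → αX.β] : [A → α.Xβ] ∈ I, X = '*' })

Items with dot before '*', with the dot advanced:
  [A → . *] → [A → * .]
  [A → . * b *] → [A → * . b *]
Closure adds nothing (no advanced item has the dot before a non-terminal).

GOTO = { [A → * . b *], [A → * .] }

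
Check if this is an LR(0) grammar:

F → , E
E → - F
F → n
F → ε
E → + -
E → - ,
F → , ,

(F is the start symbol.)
No. Shift-reduce conflict between [F → .] and [F → . , ,]

A grammar is LR(0) if no state in the canonical LR(0) collection has:
  - both a shift item (dot before a terminal) and a complete item (shift-reduce conflict), or
  - two or more complete items (reduce-reduce conflict; the accept item [F' → F .] counts as a complete item here).

Augment with F' → F and build the canonical LR(0) collection (I0 = CLOSURE({[F' → . F]}), then GOTO on every symbol after a dot until no new states appear). It has 11 states:
  I0: { [F → . , ,], [F → . , E], [F → . n], [F → .], [F' → . F] }  — shift, reduce
  I1: { [E → . + -], [E → . - ,], [E → . - F], [F → , . ,], [F → , . E] }  — shift
  I2: { [F' → F .] }  — accept
  I3: { [F → n .] }  — reduce
  I4: { [E → + . -] }  — shift
  I5: { [F → , , .] }  — reduce
  I6: { [E → - . ,], [E → - . F], [F → . , ,], [F → . , E], [F → . n], [F → .] }  — shift, reduce
  I7: { [F → , E .] }  — reduce
  I8: { [E → - , .], [E → . + -], [E → . - ,], [E → . - F], [F → , . ,], [F → , . E] }  — shift, reduce
  I9: { [E → - F .] }  — reduce
  I10: { [E → + - .] }  — reduce

Conflict in state I0:
  Shift-reduce conflict between [F → .] and [F → . , ,]
So the grammar is NOT LR(0).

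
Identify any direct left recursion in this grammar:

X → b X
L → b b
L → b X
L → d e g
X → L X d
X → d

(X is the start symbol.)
X → b X: starts with b
L → b b: starts with b
L → b X: starts with b
L → d e g: starts with d
X → L X d: starts with L
X → d: starts with d

No direct left recursion found.

Answer: No direct left recursion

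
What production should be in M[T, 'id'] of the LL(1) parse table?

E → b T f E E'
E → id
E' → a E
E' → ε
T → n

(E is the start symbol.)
Empty (error entry)

To find M[T, 'id'], we find productions for T where 'id' is in the predict set (PREDICT(N → α) = (FIRST(α) \ {ε}) ∪ (FOLLOW(N) if α ⇒* ε)).

T → n: PREDICT = { 'n' }

M[T, 'id'] is empty (no production applies)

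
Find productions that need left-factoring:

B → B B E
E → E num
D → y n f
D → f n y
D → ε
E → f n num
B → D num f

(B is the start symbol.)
Left-factoring is needed when two productions for the same non-terminal
share a common prefix on the right-hand side.

Productions for B:
  B → B B E
  B → D num f
Productions for E:
  E → E num
  E → f n num
Productions for D:
  D → y n f
  D → f n y
  D → ε

No common prefixes found.

Answer: No, left-factoring is not needed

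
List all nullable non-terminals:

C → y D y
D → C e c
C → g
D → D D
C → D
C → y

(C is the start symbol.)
None

A non-terminal is nullable if it can derive ε (the empty string): either it has an ε-production, or it has a production whose right-hand side consists entirely of nullable non-terminals.

There are no ε-productions, so no non-terminal can derive ε.
No non-terminals are nullable.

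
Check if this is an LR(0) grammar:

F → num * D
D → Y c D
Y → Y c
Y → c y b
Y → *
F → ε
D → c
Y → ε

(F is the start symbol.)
No. Shift-reduce conflict between [F → .] and [F → . num * D]

A grammar is LR(0) if no state in the canonical LR(0) collection has:
  - both a shift item (dot before a terminal) and a complete item (shift-reduce conflict), or
  - two or more complete items (reduce-reduce conflict; the accept item [F' → F .] counts as a complete item here).

Augment with F' → F and build the canonical LR(0) collection (I0 = CLOSURE({[F' → . F]}), then GOTO on every symbol after a dot until no new states appear). It has 12 states:
  I0: { [F → . num * D], [F → .], [F' → . F] }  — shift, reduce
  I1: { [F' → F .] }  — accept
  I2: { [F → num . * D] }  — shift
  I3: { [D → . Y c D], [D → . c], [F → num * . D], [Y → . *], [Y → . Y c], [Y → . c y b], [Y → .] }  — shift, reduce
  I4: { [Y → * .] }  — reduce
  I5: { [F → num * D .] }  — reduce
  I6: { [D → Y . c D], [Y → Y . c] }  — shift
  I7: { [D → c .], [Y → c . y b] }  — shift, reduce
  I8: { [Y → c y . b] }  — shift
  I9: { [Y → c y b .] }  — reduce
  I10: { [D → . Y c D], [D → . c], [D → Y c . D], [Y → . *], [Y → . Y c], [Y → . c y b], [Y → .], [Y → Y c .] }  — shift, 2 reduces
  I11: { [D → Y c D .] }  — reduce

Conflict in state I0:
  Shift-reduce conflict between [F → .] and [F → . num * D]
So the grammar is NOT LR(0).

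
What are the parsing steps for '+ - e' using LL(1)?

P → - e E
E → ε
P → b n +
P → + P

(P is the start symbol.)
Stack is shown with the top on the left.

Stack    Input    Action
------------------------
P $      + - e $  output P → + P
+ P $    + - e $  match '+'
P $      - e $    output P → - e E
- e E $  - e $    match '-'
e E $    e $      match 'e'
E $      $        output E → ε
$        $        accept

The string is accepted.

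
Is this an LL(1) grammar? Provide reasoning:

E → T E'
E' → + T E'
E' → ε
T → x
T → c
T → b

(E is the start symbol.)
Yes, the grammar is LL(1).

A grammar is LL(1) if for each non-terminal N with multiple productions, the predict sets of those productions are pairwise disjoint, where PREDICT(N → α) = (FIRST(α) \ {ε}) ∪ (FOLLOW(N) if α ⇒* ε).

Relevant sets:
  FOLLOW(E') = { $ }

For E':
  PREDICT(E' → '+' T E') = { '+' }
  PREDICT(E' → ε) = { $ }
For T:
  PREDICT(T → x) = { 'x' }
  PREDICT(T → c) = { 'c' }
  PREDICT(T → b) = { 'b' }
E has a single production, so nothing to check there.

All predict sets are disjoint. The grammar IS LL(1).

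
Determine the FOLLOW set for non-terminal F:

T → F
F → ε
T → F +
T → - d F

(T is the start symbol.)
{ $, '+' }

To compute FOLLOW(F), find every occurrence of F on a right-hand side N → α F β: add FIRST(β) \ {ε}, and if β is empty or nullable also add FOLLOW(N). Iterate to a fixed point.

In T → F: F is at the end, add FOLLOW(T)
In T → F +: F is followed by '+', add FIRST('+') \ {ε} = { '+' }
In T → - d F: F is at the end, add FOLLOW(T)

The FOLLOW sets referred to above (computed the same way, to a fixed point):
  FOLLOW(T) = { $ }

Taking the union: FOLLOW(F) = { $, '+' }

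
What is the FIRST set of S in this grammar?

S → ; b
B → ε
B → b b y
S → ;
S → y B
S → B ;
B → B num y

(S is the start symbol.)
{ ';', 'b', 'num', 'y' }

To compute FIRST(S), examine every production with S on the left-hand side, reading each right-hand side left to right until a non-nullable symbol is reached.

FIRST sets of the other non-terminals involved (by the same procedure, iterated to a fixed point):
  FIRST(B) = { 'b', 'num', ε }

From S → ; b:
  - ';' is a terminal: add ';' and stop
From S → ;:
  - ';' is a terminal: add ';' and stop
From S → y B:
  - y is a terminal: add 'y' and stop
From S → B ;:
  - B is a non-terminal: add FIRST(B) \ {ε} = { 'b', 'num' }
    B is nullable, so continue to the next symbol
  - ';' is a terminal: add ';' and stop

Collecting: FIRST(S) = { ';', 'b', 'num', 'y' }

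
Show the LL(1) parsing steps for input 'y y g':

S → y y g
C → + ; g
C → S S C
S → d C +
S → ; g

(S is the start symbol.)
LL(1) parsing maintains a stack (initially the start symbol over $) and the input. At each step: if the stack top is a terminal, match it against the current input token; if it is a non-terminal N, replace it with the RHS of M[N, lookahead] (the unique production whose predict set contains the lookahead).

Stack is shown with the top on the left.

Stack    Input    Action
------------------------
S $      y y g $  output S → y y g
y y g $  y y g $  match 'y'
y g $    y g $    match 'y'
g $      g $      match 'g'
$        $        accept

The string is accepted.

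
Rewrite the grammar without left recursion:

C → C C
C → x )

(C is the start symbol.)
C → x ) C'
C' → C C'
C' → ε

C is directly left-recursive. The standard transformation for
  A → A α₁ | ... | A α_m | β₁ | ... | β_n
is
  A  → β₁ A' | ... | β_n A'
  A' → α₁ A' | ... | α_m A' | ε

C → x ) becomes C → x ) C'
C → C C becomes C' → C C'
Add C' → ε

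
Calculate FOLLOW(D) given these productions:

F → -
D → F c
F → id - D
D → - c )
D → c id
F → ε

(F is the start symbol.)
To compute FOLLOW(D), find every occurrence of D on a right-hand side N → α D β: add FIRST(β) \ {ε}, and if β is empty or nullable also add FOLLOW(N). Iterate to a fixed point.

In F → id - D: D is at the end, add FOLLOW(F)

The FOLLOW sets referred to above (computed the same way, to a fixed point):
  FOLLOW(F) = { $, 'c' }

Taking the union: FOLLOW(D) = { $, 'c' }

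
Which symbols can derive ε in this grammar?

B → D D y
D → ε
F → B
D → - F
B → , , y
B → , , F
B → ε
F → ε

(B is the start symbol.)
ε-productions: D → ε, B → ε, F → ε
So D, B, F are immediately nullable.
Every non-terminal is now nullable.
Nullable = { 'B', 'D', 'F' }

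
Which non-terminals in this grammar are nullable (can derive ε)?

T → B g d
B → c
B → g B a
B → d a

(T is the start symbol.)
There are no ε-productions, so no non-terminal can derive ε.
No non-terminals are nullable.

Answer: None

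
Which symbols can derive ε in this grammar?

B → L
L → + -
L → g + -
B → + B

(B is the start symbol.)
There are no ε-productions, so no non-terminal can derive ε.
No non-terminals are nullable.

Answer: None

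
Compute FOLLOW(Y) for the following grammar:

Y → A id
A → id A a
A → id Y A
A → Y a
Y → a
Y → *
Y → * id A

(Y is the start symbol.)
{ $, '*', 'a', 'id' }

To compute FOLLOW(Y), find every occurrence of Y on a right-hand side N → α Y β: add FIRST(β) \ {ε}, and if β is empty or nullable also add FOLLOW(N). Iterate to a fixed point.

Y is the start symbol, so $ ∈ FOLLOW(Y).
In A → id Y A: Y is followed by A, add FIRST(A) \ {ε} = { '*', 'a', 'id' }
In A → Y a: Y is followed by a, add FIRST(a) \ {ε} = { 'a' }

Taking the union: FOLLOW(Y) = { $, '*', 'a', 'id' }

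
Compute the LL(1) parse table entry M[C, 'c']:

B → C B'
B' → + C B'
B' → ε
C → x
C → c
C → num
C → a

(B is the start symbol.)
C → c

To find M[C, 'c'], we find productions for C where 'c' is in the predict set (PREDICT(N → α) = (FIRST(α) \ {ε}) ∪ (FOLLOW(N) if α ⇒* ε)).

C → x: PREDICT = { 'x' }
C → c: PREDICT = { 'c' }
  'c' is in predict set, so this production goes in M[C, 'c']
C → num: PREDICT = { 'num' }
C → a: PREDICT = { 'a' }

M[C, 'c'] = C → c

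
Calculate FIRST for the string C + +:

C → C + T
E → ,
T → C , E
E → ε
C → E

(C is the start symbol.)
{ '+', ',' }

FIRST sets of the non-terminals involved (from the grammar, by fixed-point iteration):
  FIRST(C) = { '+', ',', ε }

To compute FIRST(C + +), process the symbols left to right:
Symbol C is a non-terminal. Add FIRST(C) \ {ε} = { '+', ',' }
C is nullable (ε ∈ FIRST(C)), continue to the next symbol.
Symbol + is a terminal. Add '+' and stop.
FIRST(C + +) = { '+', ',' }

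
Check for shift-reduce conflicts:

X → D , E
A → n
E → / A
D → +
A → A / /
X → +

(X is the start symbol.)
Yes — I7: [E → / A .] vs [A → A . / /]

A shift-reduce conflict occurs when an LR(0) state has both:
  - a complete (reduce) item [A → α .] (dot at the end), and
  - a shift item [B → β . c γ] (dot before a terminal).

Augment with X' → X and build the canonical LR(0) collection (I0 = CLOSURE({[X' → . X]}), then GOTO on every symbol after a dot until no new states appear). It has 11 states:
  I0: { [D → . +], [X → . +], [X → . D , E], [X' → . X] }  — shift
  I1: { [D → + .], [X → + .] }  — 2 reduces
  I2: { [X → D . , E] }  — shift
  I3: { [X' → X .] }  — accept
  I4: { [E → . / A], [X → D , . E] }  — shift
  I5: { [A → . A / /], [A → . n], [E → / . A] }  — shift
  I6: { [X → D , E .] }  — reduce
  I7: { [A → A . / /], [E → / A .] }  — shift, reduce
  I8: { [A → n .] }  — reduce
  I9: { [A → A / . /] }  — shift
  I10: { [A → A / / .] }  — reduce

I7 contains reduce item [E → / A .] and shift item [A → A . / /] — shift-reduce conflict.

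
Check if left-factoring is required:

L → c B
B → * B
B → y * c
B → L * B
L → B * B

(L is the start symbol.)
No, left-factoring is not needed

Left-factoring is needed when two productions for the same non-terminal
share a common prefix on the right-hand side.

Productions for L:
  L → c B
  L → B * B
Productions for B:
  B → * B
  B → y * c
  B → L * B

No common prefixes found.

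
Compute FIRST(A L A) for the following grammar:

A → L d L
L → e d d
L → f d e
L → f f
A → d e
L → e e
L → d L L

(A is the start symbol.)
{ 'd', 'e', 'f' }

FIRST sets of the non-terminals involved (from the grammar, by fixed-point iteration):
  FIRST(A) = { 'd', 'e', 'f' }

To compute FIRST(A L A), process the symbols left to right:
Symbol A is a non-terminal. Add FIRST(A) \ {ε} = { 'd', 'e', 'f' }
A is not nullable (ε ∉ FIRST(A)), so stop here.
FIRST(A L A) = { 'd', 'e', 'f' }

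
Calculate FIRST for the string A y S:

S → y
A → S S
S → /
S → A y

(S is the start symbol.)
{ '/', 'y' }

FIRST sets of the non-terminals involved (from the grammar, by fixed-point iteration):
  FIRST(A) = { '/', 'y' }

To compute FIRST(A y S), process the symbols left to right:
Symbol A is a non-terminal. Add FIRST(A) \ {ε} = { '/', 'y' }
A is not nullable (ε ∉ FIRST(A)), so stop here.
FIRST(A y S) = { '/', 'y' }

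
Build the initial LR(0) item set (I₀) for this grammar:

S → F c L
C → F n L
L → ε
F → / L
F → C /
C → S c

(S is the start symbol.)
First, augment the grammar with S' → S
I₀ = CLOSURE({ [S' → . S] }):
  [S' → . S] has the dot before S: add [S → . F c L]
  [S → . F c L] has the dot before F: add [F → . / L], [F → . C /]
  [F → . C /] has the dot before C: add [C → . F n L], [C → . S c]
No further items can be added.

I₀ = { [C → . F n L], [C → . S c], [F → . / L], [F → . C /], [S → . F c L], [S' → . S] }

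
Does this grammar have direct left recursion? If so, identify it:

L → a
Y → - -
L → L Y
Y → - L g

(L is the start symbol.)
Yes, L is left-recursive

L → a: starts with a
Y → - -: starts with '-'
L → L Y: LEFT RECURSIVE (starts with L)
Y → - L g: starts with '-'

The grammar has direct left recursion on: L.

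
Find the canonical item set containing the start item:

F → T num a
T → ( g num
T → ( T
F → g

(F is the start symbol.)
{ [F → . T num a], [F → . g], [F' → . F], [T → . ( T], [T → . ( g num] }

First, augment the grammar with F' → F
I₀ = CLOSURE({ [F' → . F] }):
  [F' → . F] has the dot before F: add [F → . T num a], [F → . g]
  [F → . T num a] has the dot before T: add [T → . ( g num], [T → . ( T]
No further items can be added.

I₀ = { [F → . T num a], [F → . g], [F' → . F], [T → . ( T], [T → . ( g num] }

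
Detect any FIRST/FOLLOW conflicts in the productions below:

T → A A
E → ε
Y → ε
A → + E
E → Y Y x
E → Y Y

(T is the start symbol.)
A FIRST/FOLLOW conflict occurs when a non-terminal N has a nullable alternative N → β (β ⇒* ε) and another alternative N → α with FIRST(α) ∩ FOLLOW(N) ≠ ∅: on such a lookahead the parser cannot decide between expanding α and letting N vanish via β.

Nullable non-terminals: E, Y.
FIRST sets used below: FIRST(Y) = { ε }

E: nullable alternative(s) E → ε, E → Y Y; FOLLOW(E) = { $, '+' }
  E → ε: FIRST \ {ε} = { } — disjoint from FOLLOW(E)
  E → Y Y x: FIRST \ {ε} = { 'x' } — disjoint from FOLLOW(E)
  E → Y Y: FIRST \ {ε} = { } — disjoint from FOLLOW(E)
Y has a nullable alternative but only one production, so nothing to check.

A, T have no nullable alternative, so no FIRST/FOLLOW check is needed there.

No FIRST/FOLLOW conflicts found.

Answer: No FIRST/FOLLOW conflicts.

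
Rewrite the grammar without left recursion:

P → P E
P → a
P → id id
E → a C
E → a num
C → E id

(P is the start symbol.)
P → a P'
P → id id P'
P' → E P'
P' → ε
E → a C
E → a num
C → E id

P is directly left-recursive. The standard transformation for
  A → A α₁ | ... | A α_m | β₁ | ... | β_n
is
  A  → β₁ A' | ... | β_n A'
  A' → α₁ A' | ... | α_m A' | ε

P → a becomes P → a P'
P → id id becomes P → id id P'
P → P E becomes P' → E P'
Add P' → ε

Productions for other non-terminals are unchanged:
  E → a C
  E → a num
  C → E id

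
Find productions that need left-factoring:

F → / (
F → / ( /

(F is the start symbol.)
Yes, F has productions with common prefix '/ ('

Left-factoring is needed when two productions for the same non-terminal
share a common prefix on the right-hand side.

Productions for F:
  F → / (
  F → / ( /

Found common prefix '/ (' in productions for F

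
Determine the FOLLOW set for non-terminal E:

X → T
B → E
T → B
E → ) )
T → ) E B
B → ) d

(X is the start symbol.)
In B → E: E is at the end, add FOLLOW(B)
In T → ) E B: E is followed by B, add FIRST(B) \ {ε} = { ')' }

The FOLLOW sets referred to above (computed the same way, to a fixed point):
  FOLLOW(B) = { $ }

Taking the union: FOLLOW(E) = { $, ')' }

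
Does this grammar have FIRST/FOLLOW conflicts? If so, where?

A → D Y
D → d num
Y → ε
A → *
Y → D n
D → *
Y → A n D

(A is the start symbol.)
No FIRST/FOLLOW conflicts.

A FIRST/FOLLOW conflict occurs when a non-terminal N has a nullable alternative N → β (β ⇒* ε) and another alternative N → α with FIRST(α) ∩ FOLLOW(N) ≠ ∅: on such a lookahead the parser cannot decide between expanding α and letting N vanish via β.

Nullable non-terminals: Y.
FIRST sets used below: FIRST(D) = { '*', 'd' }, FIRST(A) = { '*', 'd' }

Y: nullable alternative(s) Y → ε; FOLLOW(Y) = { $, 'n' }
  Y → ε: FIRST \ {ε} = { } — this is the only nullable alternative, skip
  Y → D n: FIRST \ {ε} = { '*', 'd' } — disjoint from FOLLOW(Y)
  Y → A n D: FIRST \ {ε} = { '*', 'd' } — disjoint from FOLLOW(Y)

A, D have no nullable alternative, so no FIRST/FOLLOW check is needed there.

No FIRST/FOLLOW conflicts found.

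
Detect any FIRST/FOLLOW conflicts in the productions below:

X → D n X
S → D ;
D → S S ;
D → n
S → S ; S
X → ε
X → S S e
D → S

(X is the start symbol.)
No FIRST/FOLLOW conflicts.

A FIRST/FOLLOW conflict occurs when a non-terminal N has a nullable alternative N → β (β ⇒* ε) and another alternative N → α with FIRST(α) ∩ FOLLOW(N) ≠ ∅: on such a lookahead the parser cannot decide between expanding α and letting N vanish via β.

Nullable non-terminals: X.
FIRST sets used below: FIRST(D) = { 'n' }, FIRST(S) = { 'n' }

X: nullable alternative(s) X → ε; FOLLOW(X) = { $ }
  X → D n X: FIRST \ {ε} = { 'n' } — disjoint from FOLLOW(X)
  X → ε: FIRST \ {ε} = { } — this is the only nullable alternative, skip
  X → S S e: FIRST \ {ε} = { 'n' } — disjoint from FOLLOW(X)

D, S have no nullable alternative, so no FIRST/FOLLOW check is needed there.

No FIRST/FOLLOW conflicts found.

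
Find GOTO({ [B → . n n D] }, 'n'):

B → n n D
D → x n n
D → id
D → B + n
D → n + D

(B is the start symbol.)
{ [B → n . n D] }

GOTO(I, 'n') = CLOSURE({ [A → αX.β] : [A → α.Xβ] ∈ I, X = 'n' })

Items with dot before 'n', with the dot advanced:
  [B → . n n D] → [B → n . n D]
Closure adds nothing (no advanced item has the dot before a non-terminal).

GOTO = { [B → n . n D] }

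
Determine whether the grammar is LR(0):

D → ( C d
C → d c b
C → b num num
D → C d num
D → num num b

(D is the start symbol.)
Yes, the grammar is LR(0)

Augment with D' → D and build the canonical LR(0) collection (I0 = CLOSURE({[D' → . D]}), then GOTO on every symbol after a dot until no new states appear). It has 17 states:
  I0: { [C → . b num num], [C → . d c b], [D → . ( C d], [D → . C d num], [D → . num num b], [D' → . D] }  — shift
  I1: { [C → . b num num], [C → . d c b], [D → ( . C d] }  — shift
  I2: { [D → C . d num] }  — shift
  I3: { [D' → D .] }  — accept
  I4: { [C → b . num num] }  — shift
  I5: { [C → d . c b] }  — shift
  I6: { [D → num . num b] }  — shift
  I7: { [D → num num . b] }  — shift
  I8: { [D → num num b .] }  — reduce
  I9: { [C → d c . b] }  — shift
  I10: { [C → d c b .] }  — reduce
  I11: { [C → b num . num] }  — shift
  I12: { [C → b num num .] }  — reduce
  I13: { [D → C d . num] }  — shift
  I14: { [D → C d num .] }  — reduce
  I15: { [D → ( C . d] }  — shift
  I16: { [D → ( C d .] }  — reduce

Every state is either a pure shift/goto state or contains exactly one complete item and nothing to shift — no conflicts. The grammar is LR(0).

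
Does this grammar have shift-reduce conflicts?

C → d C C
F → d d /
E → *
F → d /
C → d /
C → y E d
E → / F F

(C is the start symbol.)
No shift-reduce conflicts

A shift-reduce conflict occurs when an LR(0) state has both:
  - a complete (reduce) item [A → α .] (dot at the end), and
  - a shift item [B → β . c γ] (dot before a terminal).

Augment with C' → C and build the canonical LR(0) collection (I0 = CLOSURE({[C' → . C]}), then GOTO on every symbol after a dot until no new states appear). It has 17 states:
  I0: { [C → . d /], [C → . d C C], [C → . y E d], [C' → . C] }  — shift
  I1: { [C' → C .] }  — accept
  I2: { [C → . d /], [C → . d C C], [C → . y E d], [C → d . /], [C → d . C C] }  — shift
  I3: { [C → y . E d], [E → . *], [E → . / F F] }  — shift
  I4: { [E → * .] }  — reduce
  I5: { [E → / . F F], [F → . d /], [F → . d d /] }  — shift
  I6: { [C → y E . d] }  — shift
  I7: { [C → y E d .] }  — reduce
  I8: { [E → / F . F], [F → . d /], [F → . d d /] }  — shift
  I9: { [F → d . /], [F → d . d /] }  — shift
  I10: { [F → d / .] }  — reduce
  I11: { [F → d d . /] }  — shift
  I12: { [F → d d / .] }  — reduce
  I13: { [E → / F F .] }  — reduce
  I14: { [C → d / .] }  — reduce
  I15: { [C → . d /], [C → . d C C], [C → . y E d], [C → d C . C] }  — shift
  I16: { [C → d C C .] }  — reduce

No state contains both a complete item and a shift item.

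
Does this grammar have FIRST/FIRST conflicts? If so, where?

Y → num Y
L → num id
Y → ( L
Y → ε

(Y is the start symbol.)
No FIRST/FIRST conflicts.

Productions for Y:
  Y → num Y: FIRST = { 'num' }
  Y → ( L: FIRST = { '(' }
  Y → ε: FIRST = { ε }
L has only one production, so no FIRST/FIRST conflict is possible there.

All alternatives of each non-terminal have pairwise disjoint FIRST sets.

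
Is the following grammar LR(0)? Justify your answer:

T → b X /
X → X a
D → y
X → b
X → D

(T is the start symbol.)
Yes, the grammar is LR(0)

A grammar is LR(0) if no state in the canonical LR(0) collection has:
  - both a shift item (dot before a terminal) and a complete item (shift-reduce conflict), or
  - two or more complete items (reduce-reduce conflict; the accept item [T' → T .] counts as a complete item here).

Augment with T' → T and build the canonical LR(0) collection (I0 = CLOSURE({[T' → . T]}), then GOTO on every symbol after a dot until no new states appear). It has 9 states:
  I0: { [T → . b X /], [T' → . T] }  — shift
  I1: { [T' → T .] }  — accept
  I2: { [D → . y], [T → b . X /], [X → . D], [X → . X a], [X → . b] }  — shift
  I3: { [X → D .] }  — reduce
  I4: { [T → b X . /], [X → X . a] }  — shift
  I5: { [X → b .] }  — reduce
  I6: { [D → y .] }  — reduce
  I7: { [T → b X / .] }  — reduce
  I8: { [X → X a .] }  — reduce

Every state is either a pure shift/goto state or contains exactly one complete item and nothing to shift — no conflicts. The grammar is LR(0).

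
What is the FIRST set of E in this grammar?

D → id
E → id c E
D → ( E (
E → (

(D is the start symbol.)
To compute FIRST(E), examine every production with E on the left-hand side, reading each right-hand side left to right until a non-nullable symbol is reached.

From E → id c E:
  - id is a terminal: add 'id' and stop
From E → (:
  - '(' is a terminal: add '(' and stop

Collecting: FIRST(E) = { '(', 'id' }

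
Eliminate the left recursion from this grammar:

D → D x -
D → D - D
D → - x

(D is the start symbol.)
D is directly left-recursive. The standard transformation for
  A → A α₁ | ... | A α_m | β₁ | ... | β_n
is
  A  → β₁ A' | ... | β_n A'
  A' → α₁ A' | ... | α_m A' | ε

D → - x becomes D → - x D'
D → D x - becomes D' → x - D'
D → D - D becomes D' → - D D'
Add D' → ε

Resulting grammar:
D → - x D'
D' → x - D'
D' → - D D'
D' → ε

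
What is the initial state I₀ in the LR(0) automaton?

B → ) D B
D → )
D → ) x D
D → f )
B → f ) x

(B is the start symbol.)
{ [B → . ) D B], [B → . f ) x], [B' → . B] }

First, augment the grammar with B' → B
I₀ = CLOSURE({ [B' → . B] }):
  [B' → . B] has the dot before B: add [B → . ) D B], [B → . f ) x]
No further items can be added.

I₀ = { [B → . ) D B], [B → . f ) x], [B' → . B] }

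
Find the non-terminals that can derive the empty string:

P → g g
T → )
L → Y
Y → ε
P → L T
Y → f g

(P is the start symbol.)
{ 'L', 'Y' }

ε-productions: Y → ε
So Y is immediately nullable.
L → Y: every symbol on the right is nullable, so L is nullable too.
No further non-terminal can be added: every production for the remaining non-terminals contains a terminal or a non-nullable non-terminal.
Nullable = { 'L', 'Y' }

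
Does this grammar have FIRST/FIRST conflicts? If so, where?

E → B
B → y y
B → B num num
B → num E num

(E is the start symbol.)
FIRST sets of the non-terminals at (or reachable through a nullable prefix from) the front of some alternative:
  FIRST(B) = { 'num', 'y' }

Productions for B:
  B → y y: FIRST = { 'y' }
  B → B num num: FIRST = { 'num', 'y' }
  B → num E num: FIRST = { 'num' }
E has only one production, so no FIRST/FIRST conflict is possible there.

Conflict for B: B → y y and B → B num num
  Overlap: { 'y' }
Conflict for B: B → B num num and B → num E num
  Overlap: { 'num' }

Answer: Yes. B → y y / B → B num num on { 'y' }; B → B num num / B → num E num on { 'num' }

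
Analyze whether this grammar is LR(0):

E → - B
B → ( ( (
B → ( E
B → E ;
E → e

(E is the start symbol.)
Yes, the grammar is LR(0)

Augment with E' → E and build the canonical LR(0) collection (I0 = CLOSURE({[E' → . E]}), then GOTO on every symbol after a dot until no new states appear). It has 11 states:
  I0: { [E → . - B], [E → . e], [E' → . E] }  — shift
  I1: { [B → . ( ( (], [B → . ( E], [B → . E ;], [E → - . B], [E → . - B], [E → . e] }  — shift
  I2: { [E' → E .] }  — accept
  I3: { [E → e .] }  — reduce
  I4: { [B → ( . ( (], [B → ( . E], [E → . - B], [E → . e] }  — shift
  I5: { [E → - B .] }  — reduce
  I6: { [B → E . ;] }  — shift
  I7: { [B → E ; .] }  — reduce
  I8: { [B → ( ( . (] }  — shift
  I9: { [B → ( E .] }  — reduce
  I10: { [B → ( ( ( .] }  — reduce

Every state is either a pure shift/goto state or contains exactly one complete item and nothing to shift — no conflicts. The grammar is LR(0).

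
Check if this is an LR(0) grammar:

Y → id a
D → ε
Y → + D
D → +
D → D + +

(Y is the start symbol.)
No. Shift-reduce conflict between [D → .] and [D → . +]

A grammar is LR(0) if no state in the canonical LR(0) collection has:
  - both a shift item (dot before a terminal) and a complete item (shift-reduce conflict), or
  - two or more complete items (reduce-reduce conflict; the accept item [Y' → Y .] counts as a complete item here).

Augment with Y' → Y and build the canonical LR(0) collection (I0 = CLOSURE({[Y' → . Y]}), then GOTO on every symbol after a dot until no new states appear). It has 9 states:
  I0: { [Y → . + D], [Y → . id a], [Y' → . Y] }  — shift
  I1: { [D → . +], [D → . D + +], [D → .], [Y → + . D] }  — shift, reduce
  I2: { [Y' → Y .] }  — accept
  I3: { [Y → id . a] }  — shift
  I4: { [Y → id a .] }  — reduce
  I5: { [D → + .] }  — reduce
  I6: { [D → D . + +], [Y → + D .] }  — shift, reduce
  I7: { [D → D + . +] }  — shift
  I8: { [D → D + + .] }  — reduce

Conflict in state I1:
  Shift-reduce conflict between [D → .] and [D → . +]
So the grammar is NOT LR(0).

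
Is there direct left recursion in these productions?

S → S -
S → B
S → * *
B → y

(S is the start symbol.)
Direct left recursion occurs when N → N α for some non-terminal N (the right-hand side begins with the left-hand side itself).

S → S -: LEFT RECURSIVE (starts with S)
S → B: starts with B
S → * *: starts with '*'
B → y: starts with y

The grammar has direct left recursion on: S.

Answer: Yes, S is left-recursive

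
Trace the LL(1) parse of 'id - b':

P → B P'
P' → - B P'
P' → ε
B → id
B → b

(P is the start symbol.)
Stack is shown with the top on the left.

Stack     Input     Action
--------------------------
P $       id - b $  output P → B P'
B P' $    id - b $  output B → id
id P' $   id - b $  match 'id'
P' $      - b $     output P' → - B P'
- B P' $  - b $     match '-'
B P' $    b $       output B → b
b P' $    b $       match 'b'
P' $      $         output P' → ε
$         $         accept

The string is accepted.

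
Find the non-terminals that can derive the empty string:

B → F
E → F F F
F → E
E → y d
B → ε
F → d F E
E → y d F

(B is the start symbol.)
{ 'B' }

ε-productions: B → ε
So B is immediately nullable.
No further non-terminal can be added: every production for the remaining non-terminals contains a terminal or a non-nullable non-terminal.
Nullable = { 'B' }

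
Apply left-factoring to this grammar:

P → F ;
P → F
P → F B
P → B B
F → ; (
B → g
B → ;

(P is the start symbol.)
P → F P'
P' → ;
P' → ε
P' → B
P → B B
F → ; (
B → g
B → ;

Left-factoring transforms A → αβ₁ | αβ₂ into A → αA' and A' → β₁ | β₂
(α is the longest common prefix among the alternatives). Repeat until
no nonterminal has two alternatives with a common prefix.

Round 1: P has alternatives sharing prefix 'F'. Introduce P': P → F P'
  Add: P' → ;
  Add: P' → ε
  Add: P' → B

No remaining common prefixes — done.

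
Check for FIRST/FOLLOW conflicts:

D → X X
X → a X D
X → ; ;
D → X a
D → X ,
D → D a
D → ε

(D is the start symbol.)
Yes. D → X X with FOLLOW(D) on { ';', 'a' }; D → X a with FOLLOW(D) on { ';', 'a' }; D → X ',' with FOLLOW(D) on { ';', 'a' }; D → D a with FOLLOW(D) on { ';', 'a' }

Nullable non-terminals: D.
FIRST sets used below: FIRST(X) = { ';', 'a' }, FIRST(D) = { ';', 'a', ε }

D: nullable alternative(s) D → ε; FOLLOW(D) = { $, ',', ';', 'a' }
  D → X X: FIRST \ {ε} = { ';', 'a' } — overlaps FOLLOW(D) on { ';', 'a' }: CONFLICT
  D → X a: FIRST \ {ε} = { ';', 'a' } — overlaps FOLLOW(D) on { ';', 'a' }: CONFLICT
  D → X ,: FIRST \ {ε} = { ';', 'a' } — overlaps FOLLOW(D) on { ';', 'a' }: CONFLICT
  D → D a: FIRST \ {ε} = { ';', 'a' } — overlaps FOLLOW(D) on { ';', 'a' }: CONFLICT
  D → ε: FIRST \ {ε} = { } — this is the only nullable alternative, skip

X has no nullable alternative, so no FIRST/FOLLOW check is needed there.

So the grammar has 4 FIRST/FOLLOW conflicts (marked CONFLICT above).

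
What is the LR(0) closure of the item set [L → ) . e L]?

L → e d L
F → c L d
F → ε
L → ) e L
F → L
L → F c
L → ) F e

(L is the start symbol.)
To compute CLOSURE, for each item [A → α.Bβ] where B is a non-terminal, add [B → .γ] for all productions B → γ; repeat for the newly added items until nothing changes.

Start with: [L → ) . e L]
The dot precedes the terminal e, so nothing is added.

CLOSURE = { [L → ) . e L] }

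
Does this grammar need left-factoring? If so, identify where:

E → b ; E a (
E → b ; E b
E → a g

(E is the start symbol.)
Yes, E has productions with common prefix 'b ; E'

Left-factoring is needed when two productions for the same non-terminal
share a common prefix on the right-hand side.

Productions for E:
  E → b ; E a (
  E → b ; E b
  E → a g

Found common prefix 'b ; E' in productions for E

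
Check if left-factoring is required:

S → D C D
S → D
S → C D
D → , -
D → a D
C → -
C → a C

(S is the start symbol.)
Yes, S has productions with common prefix 'D'

Left-factoring is needed when two productions for the same non-terminal
share a common prefix on the right-hand side.

Productions for S:
  S → D C D
  S → D
  S → C D
Productions for D:
  D → , -
  D → a D
Productions for C:
  C → -
  C → a C

Found common prefix 'D' in productions for S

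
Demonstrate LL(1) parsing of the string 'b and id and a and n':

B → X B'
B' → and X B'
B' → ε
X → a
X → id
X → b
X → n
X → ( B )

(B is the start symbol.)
LL(1) parsing maintains a stack (initially the start symbol over $) and the input. At each step: if the stack top is a terminal, match it against the current input token; if it is a non-terminal N, replace it with the RHS of M[N, lookahead] (the unique production whose predict set contains the lookahead).

Stack is shown with the top on the left.

Stack       Input                   Action
------------------------------------------
B $         b and id and a and n $  output B → X B'
X B' $      b and id and a and n $  output X → b
b B' $      b and id and a and n $  match 'b'
B' $        and id and a and n $    output B' → and X B'
and X B' $  and id and a and n $    match 'and'
X B' $      id and a and n $        output X → id
id B' $     id and a and n $        match 'id'
B' $        and a and n $           output B' → and X B'
and X B' $  and a and n $           match 'and'
X B' $      a and n $               output X → a
a B' $      a and n $               match 'a'
B' $        and n $                 output B' → and X B'
and X B' $  and n $                 match 'and'
X B' $      n $                     output X → n
n B' $      n $                     match 'n'
B' $        $                       output B' → ε
$           $                       accept

The string is accepted.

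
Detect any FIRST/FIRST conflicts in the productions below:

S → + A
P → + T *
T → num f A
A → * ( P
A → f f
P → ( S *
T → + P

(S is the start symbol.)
No FIRST/FIRST conflicts.

Productions for P:
  P → + T *: FIRST = { '+' }
  P → ( S *: FIRST = { '(' }
Productions for T:
  T → num f A: FIRST = { 'num' }
  T → + P: FIRST = { '+' }
Productions for A:
  A → * ( P: FIRST = { '*' }
  A → f f: FIRST = { 'f' }
S has only one production, so no FIRST/FIRST conflict is possible there.

All alternatives of each non-terminal have pairwise disjoint FIRST sets.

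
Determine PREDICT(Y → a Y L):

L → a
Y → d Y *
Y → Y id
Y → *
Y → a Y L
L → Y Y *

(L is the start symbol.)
{ 'a' }

PREDICT(Y → a Y L) = (FIRST(RHS) \ {ε}) ∪ (FOLLOW(Y) if ε ∈ FIRST(RHS), i.e. RHS ⇒* ε)
FIRST(a Y L) = { 'a' }
ε ∉ FIRST(a Y L), so FOLLOW(Y) is not added.
PREDICT(Y → a Y L) = { 'a' }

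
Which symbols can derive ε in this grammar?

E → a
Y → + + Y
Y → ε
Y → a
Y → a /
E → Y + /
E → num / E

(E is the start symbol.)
ε-productions: Y → ε
So Y is immediately nullable.
No further non-terminal can be added: every production for the remaining non-terminals contains a terminal or a non-nullable non-terminal.
Nullable = { 'Y' }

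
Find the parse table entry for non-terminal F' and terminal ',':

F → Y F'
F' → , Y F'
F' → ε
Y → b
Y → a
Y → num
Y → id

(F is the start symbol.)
F' → , Y F'

To find M[F', ','], we find productions for F' where ',' is in the predict set (PREDICT(N → α) = (FIRST(α) \ {ε}) ∪ (FOLLOW(N) if α ⇒* ε)).

Relevant sets:
  FOLLOW(F') = { $ }

F' → , Y F': PREDICT = { ',' }
  ',' is in predict set, so this production goes in M[F', ',']
F' → ε: PREDICT = { $ }

M[F', ','] = F' → , Y F'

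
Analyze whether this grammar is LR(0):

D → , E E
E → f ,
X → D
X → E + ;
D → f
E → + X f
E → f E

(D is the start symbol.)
A grammar is LR(0) if no state in the canonical LR(0) collection has:
  - both a shift item (dot before a terminal) and a complete item (shift-reduce conflict), or
  - two or more complete items (reduce-reduce conflict; the accept item [D' → D .] counts as a complete item here).

Augment with D' → D and build the canonical LR(0) collection (I0 = CLOSURE({[D' → . D]}), then GOTO on every symbol after a dot until no new states appear). It has 17 states:
  I0: { [D → . , E E], [D → . f], [D' → . D] }  — shift
  I1: { [D → , . E E], [E → . + X f], [E → . f ,], [E → . f E] }  — shift
  I2: { [D' → D .] }  — accept
  I3: { [D → f .] }  — reduce
  I4: { [D → . , E E], [D → . f], [E → + . X f], [E → . + X f], [E → . f ,], [E → . f E], [X → . D], [X → . E + ;] }  — shift
  I5: { [D → , E . E], [E → . + X f], [E → . f ,], [E → . f E] }  — shift
  I6: { [E → . + X f], [E → . f ,], [E → . f E], [E → f . ,], [E → f . E] }  — shift
  I7: { [E → f , .] }  — reduce
  I8: { [E → f E .] }  — reduce
  I9: { [D → , E E .] }  — reduce
  I10: { [X → D .] }  — reduce
  I11: { [X → E . + ;] }  — shift
  I12: { [E → + X . f] }  — shift
  I13: { [D → f .], [E → . + X f], [E → . f ,], [E → . f E], [E → f . ,], [E → f . E] }  — shift, reduce
  I14: { [E → + X f .] }  — reduce
  I15: { [X → E + . ;] }  — shift
  I16: { [X → E + ; .] }  — reduce

Conflict in state I13:
  Shift-reduce conflict between [D → f .] and [E → . + X f]
So the grammar is NOT LR(0).

Answer: No. Shift-reduce conflict between [D → f .] and [E → . + X f]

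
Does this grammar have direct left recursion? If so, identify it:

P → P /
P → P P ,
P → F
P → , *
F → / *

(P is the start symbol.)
Direct left recursion occurs when N → N α for some non-terminal N (the right-hand side begins with the left-hand side itself).

P → P /: LEFT RECURSIVE (starts with P)
P → P P ,: LEFT RECURSIVE (starts with P)
P → F: starts with F
P → , *: starts with ','
F → / *: starts with '/'

The grammar has direct left recursion on: P.

Answer: Yes, P is left-recursive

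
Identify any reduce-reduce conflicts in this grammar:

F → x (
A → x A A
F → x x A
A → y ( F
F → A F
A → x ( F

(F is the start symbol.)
A reduce-reduce conflict occurs when an LR(0) state has two complete items [A → α .] and [B → β .] — both call for a reduction, and with no lookahead the parser cannot choose between them.

Augment with F' → F and build the canonical LR(0) collection (I0 = CLOSURE({[F' → . F]}), then GOTO on every symbol after a dot until no new states appear). It has 16 states:
  I0: { [A → . x ( F], [A → . x A A], [A → . y ( F], [F → . A F], [F → . x (], [F → . x x A], [F' → . F] }  — shift
  I1: { [A → . x ( F], [A → . x A A], [A → . y ( F], [F → . A F], [F → . x (], [F → . x x A], [F → A . F] }  — shift
  I2: { [F' → F .] }  — accept
  I3: { [A → . x ( F], [A → . x A A], [A → . y ( F], [A → x . ( F], [A → x . A A], [F → x . (], [F → x . x A] }  — shift
  I4: { [A → y . ( F] }  — shift
  I5: { [A → . x ( F], [A → . x A A], [A → . y ( F], [A → y ( . F], [F → . A F], [F → . x (], [F → . x x A] }  — shift
  I6: { [A → y ( F .] }  — reduce
  I7: { [A → . x ( F], [A → . x A A], [A → . y ( F], [A → x ( . F], [F → . A F], [F → . x (], [F → . x x A], [F → x ( .] }  — shift, reduce
  I8: { [A → . x ( F], [A → . x A A], [A → . y ( F], [A → x A . A] }  — shift
  I9: { [A → . x ( F], [A → . x A A], [A → . y ( F], [A → x . ( F], [A → x . A A], [F → x x . A] }  — shift
  I10: { [A → . x ( F], [A → . x A A], [A → . y ( F], [A → x ( . F], [F → . A F], [F → . x (], [F → . x x A] }  — shift
  I11: { [A → . x ( F], [A → . x A A], [A → . y ( F], [A → x A . A], [F → x x A .] }  — shift, reduce
  I12: { [A → . x ( F], [A → . x A A], [A → . y ( F], [A → x . ( F], [A → x . A A] }  — shift
  I13: { [A → x A A .] }  — reduce
  I14: { [A → x ( F .] }  — reduce
  I15: { [F → A F .] }  — reduce

No state contains more than one complete item.

Answer: No reduce-reduce conflicts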